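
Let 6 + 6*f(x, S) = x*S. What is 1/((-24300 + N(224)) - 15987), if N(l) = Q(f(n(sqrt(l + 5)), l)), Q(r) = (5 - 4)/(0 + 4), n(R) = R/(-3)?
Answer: -4/161147 ≈ -2.4822e-5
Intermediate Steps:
n(R) = -R/3 (n(R) = R*(-1/3) = -R/3)
f(x, S) = -1 + S*x/6 (f(x, S) = -1 + (x*S)/6 = -1 + (S*x)/6 = -1 + S*x/6)
Q(r) = 1/4
N(l) = 1/4
1/((-24300 + N(224)) - 15987) = 1/((-24300 + 1/4) - 15987) = 1/(-97199/4 - 15987) = 1/(-161147/4) = -4/161147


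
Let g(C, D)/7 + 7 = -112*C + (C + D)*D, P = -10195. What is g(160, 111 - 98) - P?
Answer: -99551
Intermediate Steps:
g(C, D) = -49 - 784*C + 7*D*(C + D) (g(C, D) = -49 + 7*(-112*C + (C + D)*D) = -49 + 7*(-112*C + D*(C + D)) = -49 + (-784*C + 7*D*(C + D)) = -49 - 784*C + 7*D*(C + D))
g(160, 111 - 98) - P = (-49 - 784*160 + 7*(111 - 98)² + 7*160*(111 - 98)) - 1*(-10195) = (-49 - 125440 + 7*13² + 7*160*13) + 10195 = (-49 - 125440 + 7*169 + 14560) + 10195 = (-49 - 125440 + 1183 + 14560) + 10195 = -109746 + 10195 = -99551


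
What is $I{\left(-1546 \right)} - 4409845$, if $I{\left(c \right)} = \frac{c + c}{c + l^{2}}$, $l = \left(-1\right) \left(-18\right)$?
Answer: $- \frac{2694413749}{611} \approx -4.4098 \cdot 10^{6}$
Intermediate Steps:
$l = 18$
$I{\left(c \right)} = \frac{2 c}{324 + c}$ ($I{\left(c \right)} = \frac{c + c}{c + 18^{2}} = \frac{2 c}{c + 324} = \frac{2 c}{324 + c}$)
$I{\left(-1546 \right)} - 4409845 = 2 \left(-1546\right) \frac{1}{324 - 1546} - 4409845 = 2 \left(-1546\right) \frac{1}{-1222} - 4409845 = 2 \left(-1546\right) \left(- \frac{1}{1222}\right) - 4409845 = \frac{1546}{611} - 4409845 = - \frac{2694413749}{611}$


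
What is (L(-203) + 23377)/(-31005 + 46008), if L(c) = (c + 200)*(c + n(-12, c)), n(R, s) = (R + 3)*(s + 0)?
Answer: 18505/15003 ≈ 1.2334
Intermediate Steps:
n(R, s) = s*(3 + R) (n(R, s) = (3 + R)*s = s*(3 + R))
L(c) = -8*c*(200 + c) (L(c) = (c + 200)*(c + c*(3 - 12)) = (200 + c)*(c + c*(-9)) = (200 + c)*(c - 9*c) = (200 + c)*(-8*c) = -8*c*(200 + c))
(L(-203) + 23377)/(-31005 + 46008) = (8*(-203)*(-200 - 1*(-203)) + 23377)/(-31005 + 46008) = (8*(-203)*(-200 + 203) + 23377)/15003 = (8*(-203)*3 + 23377)*(1/15003) = (-4872 + 23377)*(1/15003) = 18505*(1/15003) = 18505/15003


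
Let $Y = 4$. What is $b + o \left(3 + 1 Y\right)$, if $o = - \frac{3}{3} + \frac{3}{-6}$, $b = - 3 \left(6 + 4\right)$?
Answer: $- \frac{81}{2} \approx -40.5$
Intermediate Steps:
$b = -30$ ($b = \left(-3\right) 10 = -30$)
$o = - \frac{3}{2}$ ($o = \left(-3\right) \frac{1}{3} + 3 \left(- \frac{1}{6}\right) = -1 - \frac{1}{2} = - \frac{3}{2} \approx -1.5$)
$b + o \left(3 + 1 Y\right) = -30 - \frac{3 \left(3 + 1 \cdot 4\right)}{2} = -30 - \frac{3 \left(3 + 4\right)}{2} = -30 - \frac{21}{2} = - \frac{81}{2}$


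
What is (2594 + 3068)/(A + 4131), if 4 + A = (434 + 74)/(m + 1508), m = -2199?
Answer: 3912442/2851249 ≈ 1.3722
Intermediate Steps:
A = -3272/691 (A = -4 + (434 + 74)/(-2199 + 1508) = -4 + 508/(-691) = -4 + 508*(-1/691) = -4 - 508/691 = -3272/691 ≈ -4.7352)
(2594 + 3068)/(A + 4131) = (2594 + 3068)/(-3272/691 + 4131) = 5662/(2851249/691) = 5662*(691/2851249) = 3912442/2851249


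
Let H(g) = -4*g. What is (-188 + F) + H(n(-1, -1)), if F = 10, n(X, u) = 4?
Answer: -194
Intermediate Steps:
(-188 + F) + H(n(-1, -1)) = (-188 + 10) - 4*4 = -178 - 16 = -194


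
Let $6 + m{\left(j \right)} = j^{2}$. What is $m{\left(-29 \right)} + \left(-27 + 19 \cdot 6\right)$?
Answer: $922$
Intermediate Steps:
$m{\left(j \right)} = -6 + j^{2}$
$m{\left(-29 \right)} + \left(-27 + 19 \cdot 6\right) = \left(-6 + \left(-29\right)^{2}\right) + \left(-27 + 19 \cdot 6\right) = \left(-6 + 841\right) + \left(-27 + 114\right) = 835 + 87 = 922$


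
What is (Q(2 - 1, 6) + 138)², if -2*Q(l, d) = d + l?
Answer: 72361/4 ≈ 18090.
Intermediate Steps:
Q(l, d) = -d/2 - l/2 (Q(l, d) = -(d + l)/2 = -d/2 - l/2)
(Q(2 - 1, 6) + 138)² = ((-½*6 - (2 - 1)/2) + 138)² = ((-3 - ½*1) + 138)² = ((-3 - ½) + 138)² = (-7/2 + 138)² = (269/2)² = 72361/4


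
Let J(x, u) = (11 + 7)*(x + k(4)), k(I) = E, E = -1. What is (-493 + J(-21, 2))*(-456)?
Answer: 405384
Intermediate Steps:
k(I) = -1
J(x, u) = -18 + 18*x (J(x, u) = (11 + 7)*(x - 1) = 18*(-1 + x) = -18 + 18*x)
(-493 + J(-21, 2))*(-456) = (-493 + (-18 + 18*(-21)))*(-456) = (-493 + (-18 - 378))*(-456) = (-493 - 396)*(-456) = -889*(-456) = 405384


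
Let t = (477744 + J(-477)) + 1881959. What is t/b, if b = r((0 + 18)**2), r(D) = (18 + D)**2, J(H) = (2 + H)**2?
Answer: 215444/9747 ≈ 22.104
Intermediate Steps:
t = 2585328 (t = (477744 + (2 - 477)**2) + 1881959 = (477744 + (-475)**2) + 1881959 = (477744 + 225625) + 1881959 = 703369 + 1881959 = 2585328)
b = 116964 (b = (18 + (0 + 18)**2)**2 = (18 + 18**2)**2 = (18 + 324)**2 = 342**2 = 116964)
t/b = 2585328/116964 = 2585328*(1/116964) = 215444/9747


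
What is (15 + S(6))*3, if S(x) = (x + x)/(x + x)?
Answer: 48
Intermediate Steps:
S(x) = 1 (S(x) = (2*x)/((2*x)) = (2*x)*(1/(2*x)) = 1)
(15 + S(6))*3 = (15 + 1)*3 = 16*3 = 48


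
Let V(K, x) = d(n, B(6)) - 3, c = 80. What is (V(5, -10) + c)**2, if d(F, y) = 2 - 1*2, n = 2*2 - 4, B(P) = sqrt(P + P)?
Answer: 5929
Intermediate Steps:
B(P) = sqrt(2)*sqrt(P) (B(P) = sqrt(2*P) = sqrt(2)*sqrt(P))
n = 0 (n = 4 - 4 = 0)
d(F, y) = 0 (d(F, y) = 2 - 2 = 0)
V(K, x) = -3 (V(K, x) = 0 - 3 = -3)
(V(5, -10) + c)**2 = (-3 + 80)**2 = 77**2 = 5929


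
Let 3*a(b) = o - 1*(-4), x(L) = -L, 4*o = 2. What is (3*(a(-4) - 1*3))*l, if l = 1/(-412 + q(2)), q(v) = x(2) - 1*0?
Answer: 1/92 ≈ 0.010870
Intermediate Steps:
o = 1/2 (o = (1/4)*2 = 1/2 ≈ 0.50000)
q(v) = -2 (q(v) = -1*2 - 1*0 = -2 + 0 = -2)
l = -1/414 (l = 1/(-412 - 2) = 1/(-414) = -1/414 ≈ -0.0024155)
a(b) = 3/2 (a(b) = (1/2 - 1*(-4))/3 = (1/2 + 4)/3 = (1/3)*(9/2) = 3/2)
(3*(a(-4) - 1*3))*l = (3*(3/2 - 1*3))*(-1/414) = (3*(3/2 - 3))*(-1/414) = (3*(-3/2))*(-1/414) = -9/2*(-1/414) = 1/92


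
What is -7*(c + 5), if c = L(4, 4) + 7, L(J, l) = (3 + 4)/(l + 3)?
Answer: -91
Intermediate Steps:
L(J, l) = 7/(3 + l)
c = 8 (c = 7/(3 + 4) + 7 = 7/7 + 7 = 7*(1/7) + 7 = 1 + 7 = 8)
-7*(c + 5) = -7*(8 + 5) = -7*13 = -91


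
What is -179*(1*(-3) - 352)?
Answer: 63545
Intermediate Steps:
-179*(1*(-3) - 352) = -179*(-3 - 352) = -179*(-355) = 63545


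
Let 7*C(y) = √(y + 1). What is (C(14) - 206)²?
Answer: (1442 - √15)²/49 ≈ 42208.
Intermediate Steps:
C(y) = √(1 + y)/7 (C(y) = √(y + 1)/7 = √(1 + y)/7)
(C(14) - 206)² = (√(1 + 14)/7 - 206)² = (√15/7 - 206)² = (-206 + √15/7)²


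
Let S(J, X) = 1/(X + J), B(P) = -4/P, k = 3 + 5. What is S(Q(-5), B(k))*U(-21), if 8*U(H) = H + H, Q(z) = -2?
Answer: 21/10 ≈ 2.1000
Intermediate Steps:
U(H) = H/4 (U(H) = (H + H)/8 = (2*H)/8 = H/4)
k = 8
S(J, X) = 1/(J + X)
S(Q(-5), B(k))*U(-21) = ((1/4)*(-21))/(-2 - 4/8) = -21/4/(-2 - 4*1/8) = -21/4/(-2 - 1/2) = -21/4/(-5/2) = -2/5*(-21/4) = 21/10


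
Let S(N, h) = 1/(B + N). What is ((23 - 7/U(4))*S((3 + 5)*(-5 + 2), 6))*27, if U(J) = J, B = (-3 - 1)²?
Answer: -2295/32 ≈ -71.719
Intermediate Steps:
B = 16 (B = (-4)² = 16)
S(N, h) = 1/(16 + N)
((23 - 7/U(4))*S((3 + 5)*(-5 + 2), 6))*27 = ((23 - 7/4)/(16 + (3 + 5)*(-5 + 2)))*27 = ((23 - 7*¼)/(16 + 8*(-3)))*27 = ((23 - 7/4)/(16 - 24))*27 = ((85/4)/(-8))*27 = ((85/4)*(-⅛))*27 = -85/32*27 = -2295/32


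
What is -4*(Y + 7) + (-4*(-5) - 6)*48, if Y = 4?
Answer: 628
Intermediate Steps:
-4*(Y + 7) + (-4*(-5) - 6)*48 = -4*(4 + 7) + (-4*(-5) - 6)*48 = -4*11 + (20 - 6)*48 = -44 + 14*48 = -44 + 672 = 628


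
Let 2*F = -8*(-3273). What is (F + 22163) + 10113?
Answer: 45368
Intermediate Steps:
F = 13092 (F = (-8*(-3273))/2 = (½)*26184 = 13092)
(F + 22163) + 10113 = (13092 + 22163) + 10113 = 35255 + 10113 = 45368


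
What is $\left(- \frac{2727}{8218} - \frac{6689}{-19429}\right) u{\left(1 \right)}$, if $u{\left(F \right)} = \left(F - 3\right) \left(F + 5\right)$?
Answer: $- \frac{11923914}{79833761} \approx -0.14936$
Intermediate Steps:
$u{\left(F \right)} = \left(-3 + F\right) \left(5 + F\right)$
$\left(- \frac{2727}{8218} - \frac{6689}{-19429}\right) u{\left(1 \right)} = \left(- \frac{2727}{8218} - \frac{6689}{-19429}\right) \left(-15 + 1^{2} + 2 \cdot 1\right) = \left(\left(-2727\right) \frac{1}{8218} - - \frac{6689}{19429}\right) \left(-15 + 1 + 2\right) = \left(- \frac{2727}{8218} + \frac{6689}{19429}\right) \left(-12\right) = \frac{1987319}{159667522} \left(-12\right) = - \frac{11923914}{79833761}$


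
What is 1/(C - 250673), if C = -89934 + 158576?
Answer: -1/182031 ≈ -5.4936e-6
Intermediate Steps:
C = 68642
1/(C - 250673) = 1/(68642 - 250673) = 1/(-182031) = -1/182031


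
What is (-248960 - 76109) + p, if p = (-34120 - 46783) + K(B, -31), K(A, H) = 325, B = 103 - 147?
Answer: -405647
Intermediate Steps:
B = -44
p = -80578 (p = (-34120 - 46783) + 325 = -80903 + 325 = -80578)
(-248960 - 76109) + p = (-248960 - 76109) - 80578 = -325069 - 80578 = -405647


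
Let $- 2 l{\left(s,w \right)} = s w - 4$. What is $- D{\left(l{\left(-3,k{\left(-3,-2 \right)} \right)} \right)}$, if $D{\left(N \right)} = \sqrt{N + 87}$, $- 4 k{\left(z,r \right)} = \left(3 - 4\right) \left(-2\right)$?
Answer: $- \frac{\sqrt{353}}{2} \approx -9.3941$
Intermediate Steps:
$k{\left(z,r \right)} = - \frac{1}{2}$ ($k{\left(z,r \right)} = - \frac{\left(3 - 4\right) \left(-2\right)}{4} = - \frac{\left(-1\right) \left(-2\right)}{4} = \left(- \frac{1}{4}\right) 2 = - \frac{1}{2}$)
$l{\left(s,w \right)} = 2 - \frac{s w}{2}$ ($l{\left(s,w \right)} = - \frac{s w - 4}{2} = - \frac{-4 + s w}{2} = 2 - \frac{s w}{2}$)
$D{\left(N \right)} = \sqrt{87 + N}$
$- D{\left(l{\left(-3,k{\left(-3,-2 \right)} \right)} \right)} = - \sqrt{87 + \left(2 - \left(- \frac{3}{2}\right) \left(- \frac{1}{2}\right)\right)} = - \sqrt{87 + \left(2 - \frac{3}{4}\right)} = - \sqrt{87 + \frac{5}{4}} = - \sqrt{\frac{353}{4}} = - \frac{\sqrt{353}}{2}$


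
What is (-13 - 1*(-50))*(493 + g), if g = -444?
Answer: 1813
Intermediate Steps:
(-13 - 1*(-50))*(493 + g) = (-13 - 1*(-50))*(493 - 444) = (-13 + 50)*49 = 37*49 = 1813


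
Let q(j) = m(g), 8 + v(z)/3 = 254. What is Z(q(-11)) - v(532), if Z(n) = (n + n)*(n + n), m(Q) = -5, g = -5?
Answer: -638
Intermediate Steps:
v(z) = 738 (v(z) = -24 + 3*254 = -24 + 762 = 738)
q(j) = -5
Z(n) = 4*n**2 (Z(n) = (2*n)*(2*n) = 4*n**2)
Z(q(-11)) - v(532) = 4*(-5)**2 - 1*738 = 4*25 - 738 = 100 - 738 = -638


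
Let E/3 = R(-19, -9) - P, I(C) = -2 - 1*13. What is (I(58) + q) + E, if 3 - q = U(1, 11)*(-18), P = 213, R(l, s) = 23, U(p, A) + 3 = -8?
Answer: -780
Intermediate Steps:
U(p, A) = -11 (U(p, A) = -3 - 8 = -11)
I(C) = -15 (I(C) = -2 - 13 = -15)
q = -195 (q = 3 - (-11)*(-18) = 3 - 1*198 = 3 - 198 = -195)
E = -570 (E = 3*(23 - 1*213) = 3*(23 - 213) = 3*(-190) = -570)
(I(58) + q) + E = (-15 - 195) - 570 = -210 - 570 = -780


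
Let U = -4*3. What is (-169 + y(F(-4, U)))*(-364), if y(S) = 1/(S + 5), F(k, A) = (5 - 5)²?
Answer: 307216/5 ≈ 61443.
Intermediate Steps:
U = -12
F(k, A) = 0 (F(k, A) = 0² = 0)
y(S) = 1/(5 + S)
(-169 + y(F(-4, U)))*(-364) = (-169 + 1/(5 + 0))*(-364) = (-169 + 1/5)*(-364) = (-169 + ⅕)*(-364) = -844/5*(-364) = 307216/5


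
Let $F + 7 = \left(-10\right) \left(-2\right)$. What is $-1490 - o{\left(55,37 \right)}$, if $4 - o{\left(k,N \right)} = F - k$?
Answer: $-1536$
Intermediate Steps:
$F = 13$ ($F = -7 - -20 = -7 + 20 = 13$)
$o{\left(k,N \right)} = -9 + k$ ($o{\left(k,N \right)} = 4 - \left(13 - k\right) = 4 + \left(-13 + k\right) = -9 + k$)
$-1490 - o{\left(55,37 \right)} = -1490 - \left(-9 + 55\right) = -1490 - 46 = -1536$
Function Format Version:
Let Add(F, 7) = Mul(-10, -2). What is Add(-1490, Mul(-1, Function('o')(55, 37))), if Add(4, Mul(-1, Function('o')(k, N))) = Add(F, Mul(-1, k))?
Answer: -1536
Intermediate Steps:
F = 13 (F = Add(-7, Mul(-10, -2)) = Add(-7, 20) = 13)
Function('o')(k, N) = Add(-9, k) (Function('o')(k, N) = Add(4, Mul(-1, Add(13, Mul(-1, k)))) = Add(4, Add(-13, k)) = Add(-9, k))
Add(-1490, Mul(-1, Function('o')(55, 37))) = Add(-1490, Mul(-1, Add(-9, 55))) = Add(-1490, Mul(-1, 46)) = Add(-1490, -46) = -1536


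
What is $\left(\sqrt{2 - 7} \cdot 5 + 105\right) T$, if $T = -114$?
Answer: $-11970 - 570 i \sqrt{5} \approx -11970.0 - 1274.6 i$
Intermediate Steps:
$\left(\sqrt{2 - 7} \cdot 5 + 105\right) T = \left(\sqrt{2 - 7} \cdot 5 + 105\right) \left(-114\right) = \left(\sqrt{-5} \cdot 5 + 105\right) \left(-114\right) = \left(i \sqrt{5} \cdot 5 + 105\right) \left(-114\right) = \left(5 i \sqrt{5} + 105\right) \left(-114\right) = \left(105 + 5 i \sqrt{5}\right) \left(-114\right) = -11970 - 570 i \sqrt{5}$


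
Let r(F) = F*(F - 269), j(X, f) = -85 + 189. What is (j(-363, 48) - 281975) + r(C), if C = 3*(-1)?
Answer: -281055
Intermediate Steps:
j(X, f) = 104
C = -3
r(F) = F*(-269 + F)
(j(-363, 48) - 281975) + r(C) = (104 - 281975) - 3*(-269 - 3) = -281871 - 3*(-272) = -281871 + 816 = -281055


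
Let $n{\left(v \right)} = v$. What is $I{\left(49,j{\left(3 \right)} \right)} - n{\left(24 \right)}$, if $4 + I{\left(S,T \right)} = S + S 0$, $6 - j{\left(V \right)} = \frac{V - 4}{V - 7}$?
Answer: $21$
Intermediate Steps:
$j{\left(V \right)} = 6 - \frac{-4 + V}{-7 + V}$ ($j{\left(V \right)} = 6 - \frac{V - 4}{V - 7} = 6 - \frac{-4 + V}{-7 + V}$)
$I{\left(S,T \right)} = -4 + S$ ($I{\left(S,T \right)} = -4 + \left(S + S 0\right) = -4 + \left(S + 0\right) = -4 + S$)
$I{\left(49,j{\left(3 \right)} \right)} - n{\left(24 \right)} = \left(-4 + 49\right) - 24 = 45 - 24 = 21$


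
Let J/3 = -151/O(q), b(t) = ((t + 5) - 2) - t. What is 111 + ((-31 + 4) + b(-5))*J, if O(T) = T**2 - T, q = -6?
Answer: 2589/7 ≈ 369.86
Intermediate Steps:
b(t) = 3 (b(t) = ((5 + t) - 2) - t = (3 + t) - t = 3)
J = -151/14 (J = 3*(-151*(-1/(6*(-1 - 6)))) = 3*(-151/((-6*(-7)))) = 3*(-151/42) = -151/14 ≈ -10.786)
111 + ((-31 + 4) + b(-5))*J = 111 + ((-31 + 4) + 3)*(-151/14) = 111 + (-27 + 3)*(-151/14) = 111 - 24*(-151/14) = 111 + 1812/7 = 2589/7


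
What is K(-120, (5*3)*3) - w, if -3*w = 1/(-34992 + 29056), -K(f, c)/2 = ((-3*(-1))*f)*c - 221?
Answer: 584850335/17808 ≈ 32842.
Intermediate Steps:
K(f, c) = 442 - 6*c*f (K(f, c) = -2*(((-3*(-1))*f)*c - 221) = -2*((3*f)*c - 221) = -2*(3*c*f - 221) = -2*(-221 + 3*c*f) = 442 - 6*c*f)
w = 1/17808 (w = -1/(3*(-34992 + 29056)) = -⅓/(-5936) = -⅓*(-1/5936) = 1/17808 ≈ 5.6155e-5)
K(-120, (5*3)*3) - w = (442 - 6*(5*3)*3*(-120)) - 1*1/17808 = (442 - 6*15*3*(-120)) - 1/17808 = (442 - 6*45*(-120)) - 1/17808 = (442 + 32400) - 1/17808 = 32842 - 1/17808 = 584850335/17808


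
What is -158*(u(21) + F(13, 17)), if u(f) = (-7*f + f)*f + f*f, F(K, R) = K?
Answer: 346336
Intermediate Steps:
u(f) = -5*f² (u(f) = (-6*f)*f + f² = -6*f² + f² = -5*f²)
-158*(u(21) + F(13, 17)) = -158*(-5*21² + 13) = -158*(-5*441 + 13) = -158*(-2205 + 13) = -158*(-2192) = 346336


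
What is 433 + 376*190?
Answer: 71873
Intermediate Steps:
433 + 376*190 = 433 + 71440 = 71873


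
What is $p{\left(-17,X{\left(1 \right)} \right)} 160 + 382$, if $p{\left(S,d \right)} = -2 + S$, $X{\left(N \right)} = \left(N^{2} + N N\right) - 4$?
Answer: $-2658$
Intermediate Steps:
$X{\left(N \right)} = -4 + 2 N^{2}$ ($X{\left(N \right)} = \left(N^{2} + N^{2}\right) - 4 = 2 N^{2} - 4 = -4 + 2 N^{2}$)
$p{\left(-17,X{\left(1 \right)} \right)} 160 + 382 = \left(-2 - 17\right) 160 + 382 = \left(-19\right) 160 + 382 = -3040 + 382 = -2658$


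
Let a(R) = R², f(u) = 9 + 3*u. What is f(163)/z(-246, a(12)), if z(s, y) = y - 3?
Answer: 166/47 ≈ 3.5319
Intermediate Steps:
z(s, y) = -3 + y
f(163)/z(-246, a(12)) = (9 + 3*163)/(-3 + 12²) = (9 + 489)/(-3 + 144) = 498/141 = 498*(1/141) = 166/47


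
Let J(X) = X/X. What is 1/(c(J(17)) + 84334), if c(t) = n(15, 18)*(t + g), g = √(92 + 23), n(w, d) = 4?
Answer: 42169/3556448202 - √115/1778224101 ≈ 1.1851e-5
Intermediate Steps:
g = √115 ≈ 10.724
J(X) = 1
c(t) = 4*t + 4*√115 (c(t) = 4*(t + √115) = 4*t + 4*√115)
1/(c(J(17)) + 84334) = 1/((4*1 + 4*√115) + 84334) = 1/((4 + 4*√115) + 84334) = 1/(84338 + 4*√115)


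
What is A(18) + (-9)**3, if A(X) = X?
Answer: -711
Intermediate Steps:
A(18) + (-9)**3 = 18 + (-9)**3 = 18 - 729 = -711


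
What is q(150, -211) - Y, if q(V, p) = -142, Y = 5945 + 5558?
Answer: -11645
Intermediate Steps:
Y = 11503
q(150, -211) - Y = -142 - 1*11503 = -142 - 11503 = -11645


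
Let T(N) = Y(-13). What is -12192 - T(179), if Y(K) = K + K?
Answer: -12166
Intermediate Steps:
Y(K) = 2*K
T(N) = -26 (T(N) = 2*(-13) = -26)
-12192 - T(179) = -12192 - 1*(-26) = -12192 + 26 = -12166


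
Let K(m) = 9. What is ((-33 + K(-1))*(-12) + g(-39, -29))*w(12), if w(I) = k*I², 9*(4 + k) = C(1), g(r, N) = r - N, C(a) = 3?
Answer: -146784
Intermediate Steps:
k = -11/3 (k = -4 + (⅑)*3 = -4 + ⅓ = -11/3 ≈ -3.6667)
w(I) = -11*I²/3
((-33 + K(-1))*(-12) + g(-39, -29))*w(12) = ((-33 + 9)*(-12) + (-39 - 1*(-29)))*(-11/3*12²) = (-24*(-12) + (-39 + 29))*(-11/3*144) = (288 - 10)*(-528) = 278*(-528) = -146784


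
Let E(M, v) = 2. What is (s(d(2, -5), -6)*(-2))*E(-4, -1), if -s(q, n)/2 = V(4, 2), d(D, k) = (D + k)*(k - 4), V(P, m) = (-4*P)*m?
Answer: -256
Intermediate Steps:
V(P, m) = -4*P*m
d(D, k) = (-4 + k)*(D + k) (d(D, k) = (D + k)*(-4 + k) = (-4 + k)*(D + k))
s(q, n) = 64 (s(q, n) = -(-8)*4*2 = -2*(-32) = 64)
(s(d(2, -5), -6)*(-2))*E(-4, -1) = (64*(-2))*2 = -128*2 = -256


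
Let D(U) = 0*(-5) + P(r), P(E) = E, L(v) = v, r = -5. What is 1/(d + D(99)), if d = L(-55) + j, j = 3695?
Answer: 1/3635 ≈ 0.00027510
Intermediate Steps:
D(U) = -5 (D(U) = 0*(-5) - 5 = 0 - 5 = -5)
d = 3640 (d = -55 + 3695 = 3640)
1/(d + D(99)) = 1/(3640 - 5) = 1/3635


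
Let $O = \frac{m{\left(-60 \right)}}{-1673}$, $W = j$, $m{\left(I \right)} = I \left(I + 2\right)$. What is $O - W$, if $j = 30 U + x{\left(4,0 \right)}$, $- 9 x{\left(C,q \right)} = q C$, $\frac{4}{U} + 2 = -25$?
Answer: $\frac{35600}{15057} \approx 2.3643$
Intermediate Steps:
$U = - \frac{4}{27}$ ($U = \frac{4}{-2 - 25} = \frac{4}{-27} = 4 \left(- \frac{1}{27}\right) = - \frac{4}{27} \approx -0.14815$)
$x{\left(C,q \right)} = - \frac{C q}{9}$ ($x{\left(C,q \right)} = - \frac{q C}{9} = - \frac{C q}{9}$)
$m{\left(I \right)} = I \left(2 + I\right)$
$j = - \frac{40}{9}$ ($j = 30 \left(- \frac{4}{27}\right) - \frac{4}{9} \cdot 0 = - \frac{40}{9} + 0 = - \frac{40}{9} \approx -4.4444$)
$W = - \frac{40}{9} \approx -4.4444$
$O = - \frac{3480}{1673}$ ($O = \frac{\left(-60\right) \left(2 - 60\right)}{-1673} = \left(-60\right) \left(-58\right) \left(- \frac{1}{1673}\right) = 3480 \left(- \frac{1}{1673}\right) = - \frac{3480}{1673} \approx -2.0801$)
$O - W = - \frac{3480}{1673} - - \frac{40}{9} = - \frac{3480}{1673} + \frac{40}{9} = \frac{35600}{15057}$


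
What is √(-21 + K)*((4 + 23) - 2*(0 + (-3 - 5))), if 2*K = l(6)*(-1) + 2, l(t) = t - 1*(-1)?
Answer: 43*I*√94/2 ≈ 208.45*I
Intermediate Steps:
l(t) = 1 + t (l(t) = t + 1 = 1 + t)
K = -5/2 (K = ((1 + 6)*(-1) + 2)/2 = (7*(-1) + 2)/2 = (-7 + 2)/2 = (½)*(-5) = -5/2 ≈ -2.5000)
√(-21 + K)*((4 + 23) - 2*(0 + (-3 - 5))) = √(-21 - 5/2)*((4 + 23) - 2*(0 + (-3 - 5))) = √(-47/2)*(27 - 2*(0 - 8)) = (I*√94/2)*(27 - 2*(-8)) = (I*√94/2)*(27 + 16) = (I*√94/2)*43 = 43*I*√94/2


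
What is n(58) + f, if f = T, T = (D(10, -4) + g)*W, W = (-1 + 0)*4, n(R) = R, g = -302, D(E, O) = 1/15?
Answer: 18986/15 ≈ 1265.7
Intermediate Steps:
D(E, O) = 1/15
W = -4 (W = -1*4 = -4)
T = 18116/15 (T = (1/15 - 302)*(-4) = -4529/15*(-4) = 18116/15 ≈ 1207.7)
f = 18116/15 ≈ 1207.7
n(58) + f = 58 + 18116/15 = 18986/15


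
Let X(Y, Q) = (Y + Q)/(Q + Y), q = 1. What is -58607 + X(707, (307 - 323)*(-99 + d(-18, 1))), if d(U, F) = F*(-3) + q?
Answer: -58606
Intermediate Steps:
d(U, F) = 1 - 3*F (d(U, F) = F*(-3) + 1 = -3*F + 1 = 1 - 3*F)
X(Y, Q) = 1 (X(Y, Q) = (Q + Y)/(Q + Y) = 1)
-58607 + X(707, (307 - 323)*(-99 + d(-18, 1))) = -58607 + 1 = -58606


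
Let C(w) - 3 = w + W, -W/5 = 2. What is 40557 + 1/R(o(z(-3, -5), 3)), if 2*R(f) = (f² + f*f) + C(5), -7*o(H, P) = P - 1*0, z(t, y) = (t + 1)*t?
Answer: 1622231/40 ≈ 40556.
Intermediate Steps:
W = -10 (W = -5*2 = -10)
z(t, y) = t*(1 + t) (z(t, y) = (1 + t)*t = t*(1 + t))
C(w) = -7 + w (C(w) = 3 + (w - 10) = 3 + (-10 + w) = -7 + w)
o(H, P) = -P/7 (o(H, P) = -(P - 1*0)/7 = -(P + 0)/7 = -P/7)
R(f) = -1 + f² (R(f) = ((f² + f*f) + (-7 + 5))/2 = ((f² + f²) - 2)/2 = (2*f² - 2)/2 = (-2 + 2*f²)/2 = -1 + f²)
40557 + 1/R(o(z(-3, -5), 3)) = 40557 + 1/(-1 + (-⅐*3)²) = 40557 + 1/(-1 + (-3/7)²) = 40557 + 1/(-1 + 9/49) = 40557 + 1/(-40/49) = 40557 - 49/40 = 1622231/40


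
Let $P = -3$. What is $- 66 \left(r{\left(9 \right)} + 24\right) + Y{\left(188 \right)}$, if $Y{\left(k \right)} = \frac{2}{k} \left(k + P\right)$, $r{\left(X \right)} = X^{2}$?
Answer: $- \frac{651235}{94} \approx -6928.0$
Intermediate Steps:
$Y{\left(k \right)} = \frac{2 \left(-3 + k\right)}{k}$ ($Y{\left(k \right)} = \frac{2}{k} \left(k - 3\right) = \frac{2}{k} \left(-3 + k\right) = \frac{2 \left(-3 + k\right)}{k}$)
$- 66 \left(r{\left(9 \right)} + 24\right) + Y{\left(188 \right)} = - 66 \left(9^{2} + 24\right) + \left(2 - \frac{6}{188}\right) = - 66 \left(81 + 24\right) + \left(2 - \frac{3}{94}\right) = \left(-66\right) 105 + \left(2 - \frac{3}{94}\right) = -6930 + \frac{185}{94} = - \frac{651235}{94}$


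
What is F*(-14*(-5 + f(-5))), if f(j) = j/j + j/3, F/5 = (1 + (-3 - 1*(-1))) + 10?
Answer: 3570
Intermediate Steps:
F = 45 (F = 5*((1 + (-3 - 1*(-1))) + 10) = 5*((1 + (-3 + 1)) + 10) = 5*((1 - 2) + 10) = 5*(-1 + 10) = 5*9 = 45)
f(j) = 1 + j/3 (f(j) = 1 + j*(⅓) = 1 + j/3)
F*(-14*(-5 + f(-5))) = 45*(-14*(-5 + (1 + (⅓)*(-5)))) = 45*(-14*(-5 + (1 - 5/3))) = 45*(-14*(-5 - ⅔)) = 45*(-14*(-17/3)) = 45*(238/3) = 3570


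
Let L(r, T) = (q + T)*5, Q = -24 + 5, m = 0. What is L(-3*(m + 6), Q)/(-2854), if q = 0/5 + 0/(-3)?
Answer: 95/2854 ≈ 0.033287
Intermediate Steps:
Q = -19
q = 0 (q = 0*(⅕) + 0*(-⅓) = 0 + 0 = 0)
L(r, T) = 5*T (L(r, T) = (0 + T)*5 = T*5 = 5*T)
L(-3*(m + 6), Q)/(-2854) = (5*(-19))/(-2854) = -95*(-1/2854) = 95/2854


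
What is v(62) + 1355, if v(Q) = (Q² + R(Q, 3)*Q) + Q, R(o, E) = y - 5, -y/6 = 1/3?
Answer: 4827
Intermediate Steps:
y = -2 (y = -6/3 = -6*⅓ = -2)
R(o, E) = -7 (R(o, E) = -2 - 5 = -7)
v(Q) = Q² - 6*Q (v(Q) = (Q² - 7*Q) + Q = Q² - 6*Q)
v(62) + 1355 = 62*(-6 + 62) + 1355 = 62*56 + 1355 = 3472 + 1355 = 4827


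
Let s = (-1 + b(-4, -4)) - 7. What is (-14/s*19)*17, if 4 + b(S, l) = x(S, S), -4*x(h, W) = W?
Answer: 4522/11 ≈ 411.09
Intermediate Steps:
x(h, W) = -W/4
b(S, l) = -4 - S/4
s = -11 (s = (-1 + (-4 - ¼*(-4))) - 7 = (-1 + (-4 + 1)) - 7 = (-1 - 3) - 7 = -4 - 7 = -11)
(-14/s*19)*17 = (-14/(-11)*19)*17 = (-14*(-1/11)*19)*17 = ((14/11)*19)*17 = (266/11)*17 = 4522/11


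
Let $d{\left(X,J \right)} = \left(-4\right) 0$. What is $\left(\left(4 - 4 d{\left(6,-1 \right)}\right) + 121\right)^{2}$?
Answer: $15625$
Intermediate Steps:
$d{\left(X,J \right)} = 0$
$\left(\left(4 - 4 d{\left(6,-1 \right)}\right) + 121\right)^{2} = \left(\left(4 - 0\right) + 121\right)^{2} = \left(\left(4 + 0\right) + 121\right)^{2} = \left(4 + 121\right)^{2} = 125^{2} = 15625$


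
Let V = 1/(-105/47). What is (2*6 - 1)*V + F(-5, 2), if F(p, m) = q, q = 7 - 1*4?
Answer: -202/105 ≈ -1.9238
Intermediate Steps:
q = 3 (q = 7 - 4 = 3)
F(p, m) = 3
V = -47/105 (V = 1/(-105*1/47) = 1/(-105/47) = -47/105 ≈ -0.44762)
(2*6 - 1)*V + F(-5, 2) = (2*6 - 1)*(-47/105) + 3 = (12 - 1)*(-47/105) + 3 = 11*(-47/105) + 3 = -517/105 + 3 = -202/105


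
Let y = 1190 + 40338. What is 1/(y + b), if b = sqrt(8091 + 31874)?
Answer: 41528/1724534819 - sqrt(39965)/1724534819 ≈ 2.3965e-5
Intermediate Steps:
b = sqrt(39965) ≈ 199.91
y = 41528
1/(y + b) = 1/(41528 + sqrt(39965))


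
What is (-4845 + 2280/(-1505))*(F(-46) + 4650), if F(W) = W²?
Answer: -9870247566/301 ≈ -3.2792e+7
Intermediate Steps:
(-4845 + 2280/(-1505))*(F(-46) + 4650) = (-4845 + 2280/(-1505))*((-46)² + 4650) = (-4845 + 2280*(-1/1505))*(2116 + 4650) = (-4845 - 456/301)*6766 = -1458801/301*6766 = -9870247566/301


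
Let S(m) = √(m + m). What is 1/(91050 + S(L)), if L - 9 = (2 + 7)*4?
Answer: 3035/276336747 - √10/2763367470 ≈ 1.0982e-5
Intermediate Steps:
L = 45 (L = 9 + (2 + 7)*4 = 9 + 9*4 = 9 + 36 = 45)
S(m) = √2*√m (S(m) = √(2*m) = √2*√m)
1/(91050 + S(L)) = 1/(91050 + √2*√45) = 1/(91050 + √2*(3*√5)) = 1/(91050 + 3*√10)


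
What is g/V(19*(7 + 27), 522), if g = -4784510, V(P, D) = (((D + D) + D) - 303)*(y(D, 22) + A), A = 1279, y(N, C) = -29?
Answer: -478451/157875 ≈ -3.0306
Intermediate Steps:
V(P, D) = -378750 + 3750*D (V(P, D) = (((D + D) + D) - 303)*(-29 + 1279) = ((2*D + D) - 303)*1250 = (3*D - 303)*1250 = (-303 + 3*D)*1250 = -378750 + 3750*D)
g/V(19*(7 + 27), 522) = -4784510/(-378750 + 3750*522) = -4784510/(-378750 + 1957500) = -4784510/1578750 = -4784510*1/1578750 = -478451/157875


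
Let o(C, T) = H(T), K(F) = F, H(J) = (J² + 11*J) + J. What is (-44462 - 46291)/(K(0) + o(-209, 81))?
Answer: -30251/2511 ≈ -12.047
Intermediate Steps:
H(J) = J² + 12*J
o(C, T) = T*(12 + T)
(-44462 - 46291)/(K(0) + o(-209, 81)) = (-44462 - 46291)/(0 + 81*(12 + 81)) = -90753/(0 + 81*93) = -90753/(0 + 7533) = -90753/7533 = -90753*1/7533 = -30251/2511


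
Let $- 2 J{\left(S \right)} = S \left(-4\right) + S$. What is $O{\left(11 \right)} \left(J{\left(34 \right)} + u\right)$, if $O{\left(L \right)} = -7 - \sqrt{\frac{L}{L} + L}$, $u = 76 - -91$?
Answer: $-1526 - 436 \sqrt{3} \approx -2281.2$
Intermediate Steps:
$J{\left(S \right)} = \frac{3 S}{2}$ ($J{\left(S \right)} = - \frac{S \left(-4\right) + S}{2} = - \frac{- 4 S + S}{2} = - \frac{\left(-3\right) S}{2} = \frac{3 S}{2}$)
$u = 167$ ($u = 76 + 91 = 167$)
$O{\left(L \right)} = -7 - \sqrt{1 + L}$
$O{\left(11 \right)} \left(J{\left(34 \right)} + u\right) = \left(-7 - \sqrt{1 + 11}\right) \left(\frac{3}{2} \cdot 34 + 167\right) = \left(-7 - \sqrt{12}\right) \left(51 + 167\right) = \left(-7 - 2 \sqrt{3}\right) 218 = -1526 - 436 \sqrt{3}$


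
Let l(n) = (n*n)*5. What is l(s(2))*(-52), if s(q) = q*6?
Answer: -37440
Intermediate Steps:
s(q) = 6*q
l(n) = 5*n² (l(n) = n²*5 = 5*n²)
l(s(2))*(-52) = (5*(6*2)²)*(-52) = (5*12²)*(-52) = (5*144)*(-52) = 720*(-52) = -37440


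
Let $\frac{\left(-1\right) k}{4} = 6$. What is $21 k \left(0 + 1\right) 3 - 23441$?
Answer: $-24953$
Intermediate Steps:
$k = -24$ ($k = \left(-4\right) 6 = -24$)
$21 k \left(0 + 1\right) 3 - 23441 = 21 \left(-24\right) \left(0 + 1\right) 3 - 23441 = - 504 \cdot 1 \cdot 3 - 23441 = \left(-504\right) 3 - 23441 = -1512 - 23441 = -24953$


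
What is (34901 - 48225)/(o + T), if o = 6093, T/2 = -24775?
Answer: 13324/43457 ≈ 0.30660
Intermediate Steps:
T = -49550 (T = 2*(-24775) = -49550)
(34901 - 48225)/(o + T) = (34901 - 48225)/(6093 - 49550) = -13324/(-43457) = -13324*(-1/43457) = 13324/43457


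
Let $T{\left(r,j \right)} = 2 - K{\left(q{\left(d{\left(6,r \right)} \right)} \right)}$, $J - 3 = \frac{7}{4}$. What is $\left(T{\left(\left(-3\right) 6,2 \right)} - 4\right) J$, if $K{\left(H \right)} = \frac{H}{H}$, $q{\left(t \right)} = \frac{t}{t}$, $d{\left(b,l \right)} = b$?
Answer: $- \frac{57}{4} \approx -14.25$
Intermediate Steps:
$J = \frac{19}{4}$ ($J = 3 + \frac{7}{4} = \frac{19}{4} \approx 4.75$)
$q{\left(t \right)} = 1$
$K{\left(H \right)} = 1$
$T{\left(r,j \right)} = 1$ ($T{\left(r,j \right)} = 2 - 1 = 1$)
$\left(T{\left(\left(-3\right) 6,2 \right)} - 4\right) J = \left(1 - 4\right) \frac{19}{4} = \left(-3\right) \frac{19}{4} = - \frac{57}{4}$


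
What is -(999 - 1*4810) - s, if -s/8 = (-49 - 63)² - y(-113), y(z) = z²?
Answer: 2011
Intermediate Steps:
s = 1800 (s = -8*((-49 - 63)² - 1*(-113)²) = -8*((-112)² - 1*12769) = -8*(12544 - 12769) = -8*(-225) = 1800)
-(999 - 1*4810) - s = -(999 - 1*4810) - 1*1800 = -(999 - 4810) - 1800 = -1*(-3811) - 1800 = 3811 - 1800 = 2011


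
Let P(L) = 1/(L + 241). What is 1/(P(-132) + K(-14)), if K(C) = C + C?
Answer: -109/3051 ≈ -0.035726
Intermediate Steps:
P(L) = 1/(241 + L)
K(C) = 2*C
1/(P(-132) + K(-14)) = 1/(1/(241 - 132) + 2*(-14)) = 1/(1/109 - 28) = 1/(-3051/109) = -109/3051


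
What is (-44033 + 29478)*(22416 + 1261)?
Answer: -344618735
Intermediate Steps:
(-44033 + 29478)*(22416 + 1261) = -14555*23677 = -344618735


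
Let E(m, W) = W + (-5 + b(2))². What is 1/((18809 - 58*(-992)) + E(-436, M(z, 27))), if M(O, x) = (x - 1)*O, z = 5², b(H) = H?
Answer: 1/77004 ≈ 1.2986e-5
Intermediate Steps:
z = 25
M(O, x) = O*(-1 + x) (M(O, x) = (-1 + x)*O = O*(-1 + x))
E(m, W) = 9 + W (E(m, W) = W + (-5 + 2)² = W + (-3)² = W + 9 = 9 + W)
1/((18809 - 58*(-992)) + E(-436, M(z, 27))) = 1/((18809 - 58*(-992)) + (9 + 25*(-1 + 27))) = 1/((18809 + 57536) + (9 + 25*26)) = 1/(76345 + (9 + 650)) = 1/(76345 + 659) = 1/77004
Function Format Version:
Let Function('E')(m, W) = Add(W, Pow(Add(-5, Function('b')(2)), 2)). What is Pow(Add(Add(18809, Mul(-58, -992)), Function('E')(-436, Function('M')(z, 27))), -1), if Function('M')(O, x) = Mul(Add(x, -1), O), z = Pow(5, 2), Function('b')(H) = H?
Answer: Rational(1, 77004) ≈ 1.2986e-5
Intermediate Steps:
z = 25
Function('M')(O, x) = Mul(O, Add(-1, x)) (Function('M')(O, x) = Mul(Add(-1, x), O) = Mul(O, Add(-1, x)))
Function('E')(m, W) = Add(9, W) (Function('E')(m, W) = Add(W, Pow(Add(-5, 2), 2)) = Add(W, Pow(-3, 2)) = Add(W, 9) = Add(9, W))
Pow(Add(Add(18809, Mul(-58, -992)), Function('E')(-436, Function('M')(z, 27))), -1) = Pow(Add(Add(18809, Mul(-58, -992)), Add(9, Mul(25, Add(-1, 27)))), -1) = Pow(Add(Add(18809, 57536), Add(9, Mul(25, 26))), -1) = Pow(Add(76345, Add(9, 650)), -1) = Pow(Add(76345, 659), -1) = Pow(77004, -1) = Rational(1, 77004)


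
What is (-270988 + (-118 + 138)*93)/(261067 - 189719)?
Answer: -67282/17837 ≈ -3.7720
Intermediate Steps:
(-270988 + (-118 + 138)*93)/(261067 - 189719) = (-270988 + 20*93)/71348 = (-270988 + 1860)*(1/71348) = -269128*1/71348 = -67282/17837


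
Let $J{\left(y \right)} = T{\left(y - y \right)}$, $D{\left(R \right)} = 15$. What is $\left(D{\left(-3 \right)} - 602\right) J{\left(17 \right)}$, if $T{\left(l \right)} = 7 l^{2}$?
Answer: $0$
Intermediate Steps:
$J{\left(y \right)} = 0$ ($J{\left(y \right)} = 7 \left(y - y\right)^{2} = 7 \cdot 0^{2} = 7 \cdot 0 = 0$)
$\left(D{\left(-3 \right)} - 602\right) J{\left(17 \right)} = \left(15 - 602\right) 0 = \left(-587\right) 0 = 0$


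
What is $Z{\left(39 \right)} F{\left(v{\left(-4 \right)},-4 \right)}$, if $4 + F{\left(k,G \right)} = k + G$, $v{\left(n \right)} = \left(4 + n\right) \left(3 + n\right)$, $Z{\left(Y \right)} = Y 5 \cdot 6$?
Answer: $-9360$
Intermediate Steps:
$Z{\left(Y \right)} = 30 Y$ ($Z{\left(Y \right)} = 5 Y 6 = 30 Y$)
$v{\left(n \right)} = \left(3 + n\right) \left(4 + n\right)$
$F{\left(k,G \right)} = -4 + G + k$ ($F{\left(k,G \right)} = -4 + \left(k + G\right) = -4 + \left(G + k\right) = -4 + G + k$)
$Z{\left(39 \right)} F{\left(v{\left(-4 \right)},-4 \right)} = 30 \cdot 39 \left(-4 - 4 + \left(12 + \left(-4\right)^{2} + 7 \left(-4\right)\right)\right) = 1170 \left(-4 - 4 + \left(12 + 16 - 28\right)\right) = 1170 \left(-4 - 4 + 0\right) = 1170 \left(-8\right) = -9360$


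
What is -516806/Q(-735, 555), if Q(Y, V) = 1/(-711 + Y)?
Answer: 747301476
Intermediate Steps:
-516806/Q(-735, 555) = -516806/(1/(-711 - 735)) = -516806/(1/(-1446)) = -516806/(-1/1446) = -516806*(-1446) = 747301476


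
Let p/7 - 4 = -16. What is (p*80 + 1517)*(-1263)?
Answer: 6571389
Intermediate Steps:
p = -84 (p = 28 + 7*(-16) = 28 - 112 = -84)
(p*80 + 1517)*(-1263) = (-84*80 + 1517)*(-1263) = (-6720 + 1517)*(-1263) = -5203*(-1263) = 6571389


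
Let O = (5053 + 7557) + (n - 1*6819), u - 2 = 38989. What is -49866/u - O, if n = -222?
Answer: -72396915/12997 ≈ -5570.3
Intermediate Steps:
u = 38991 (u = 2 + 38989 = 38991)
O = 5569 (O = (5053 + 7557) + (-222 - 1*6819) = 12610 + (-222 - 6819) = 12610 - 7041 = 5569)
-49866/u - O = -49866/38991 - 1*5569 = -49866*1/38991 - 5569 = -16622/12997 - 5569 = -72396915/12997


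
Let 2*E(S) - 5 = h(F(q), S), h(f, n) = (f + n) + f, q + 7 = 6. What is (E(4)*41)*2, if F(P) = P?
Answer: 287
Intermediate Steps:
q = -1 (q = -7 + 6 = -1)
h(f, n) = n + 2*f
E(S) = 3/2 + S/2 (E(S) = 5/2 + (S + 2*(-1))/2 = 5/2 + (S - 2)/2 = 5/2 + (-2 + S)/2 = 5/2 + (-1 + S/2) = 3/2 + S/2)
(E(4)*41)*2 = ((3/2 + (½)*4)*41)*2 = ((3/2 + 2)*41)*2 = ((7/2)*41)*2 = (287/2)*2 = 287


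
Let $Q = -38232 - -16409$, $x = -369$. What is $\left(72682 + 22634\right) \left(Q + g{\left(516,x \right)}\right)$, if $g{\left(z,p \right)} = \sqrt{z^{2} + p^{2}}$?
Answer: $-2080081068 + 285948 \sqrt{44713} \approx -2.0196 \cdot 10^{9}$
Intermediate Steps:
$g{\left(z,p \right)} = \sqrt{p^{2} + z^{2}}$
$Q = -21823$ ($Q = -38232 + 16409 = -21823$)
$\left(72682 + 22634\right) \left(Q + g{\left(516,x \right)}\right) = \left(72682 + 22634\right) \left(-21823 + \sqrt{\left(-369\right)^{2} + 516^{2}}\right) = 95316 \left(-21823 + \sqrt{136161 + 266256}\right) = 95316 \left(-21823 + \sqrt{402417}\right) = 95316 \left(-21823 + 3 \sqrt{44713}\right) = -2080081068 + 285948 \sqrt{44713}$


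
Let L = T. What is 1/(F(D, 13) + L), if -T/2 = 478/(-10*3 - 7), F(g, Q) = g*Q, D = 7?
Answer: 37/4323 ≈ 0.0085589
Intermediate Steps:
F(g, Q) = Q*g
T = 956/37 (T = -956/(-10*3 - 7) = -956/(-30 - 7) = -956/(-37) = -956*(-1)/37 = -2*(-478/37) = 956/37 ≈ 25.838)
L = 956/37 ≈ 25.838
1/(F(D, 13) + L) = 1/(13*7 + 956/37) = 1/(91 + 956/37) = 1/(4323/37) = 37/4323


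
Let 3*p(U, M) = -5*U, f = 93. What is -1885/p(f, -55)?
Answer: 377/31 ≈ 12.161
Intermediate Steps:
p(U, M) = -5*U/3 (p(U, M) = (-5*U)/3 = -5*U/3)
-1885/p(f, -55) = -1885/((-5/3*93)) = -1885/(-155) = -1885*(-1/155) = 377/31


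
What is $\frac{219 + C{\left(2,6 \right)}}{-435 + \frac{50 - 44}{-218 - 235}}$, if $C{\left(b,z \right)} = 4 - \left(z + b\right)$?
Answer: $- \frac{32465}{65687} \approx -0.49424$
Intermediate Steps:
$C{\left(b,z \right)} = 4 - b - z$ ($C{\left(b,z \right)} = 4 - \left(b + z\right) = 4 - b - z$)
$\frac{219 + C{\left(2,6 \right)}}{-435 + \frac{50 - 44}{-218 - 235}} = \frac{219 - 4}{-435 + \frac{50 - 44}{-218 - 235}} = \frac{219 - 4}{-435 + \frac{6}{-453}} = \frac{219 - 4}{-435 + 6 \left(- \frac{1}{453}\right)} = \frac{215}{-435 - \frac{2}{151}} = \frac{215}{- \frac{65687}{151}} = 215 \left(- \frac{151}{65687}\right) = - \frac{32465}{65687}$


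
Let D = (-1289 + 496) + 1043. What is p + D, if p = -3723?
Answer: -3473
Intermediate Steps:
D = 250 (D = -793 + 1043 = 250)
p + D = -3723 + 250 = -3473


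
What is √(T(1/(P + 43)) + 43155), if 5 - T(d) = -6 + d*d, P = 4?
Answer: √95353693/47 ≈ 207.76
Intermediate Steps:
T(d) = 11 - d² (T(d) = 5 - (-6 + d*d) = 5 - (-6 + d²) = 5 + (6 - d²) = 11 - d²)
√(T(1/(P + 43)) + 43155) = √((11 - (1/(4 + 43))²) + 43155) = √((11 - (1/47)²) + 43155) = √((11 - 1*1/2209) + 43155) = √((11 - 1/2209) + 43155) = √(24298/2209 + 43155) = √(95353693/2209) = √95353693/47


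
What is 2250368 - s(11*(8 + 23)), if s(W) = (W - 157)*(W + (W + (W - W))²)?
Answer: -19208080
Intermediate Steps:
s(W) = (-157 + W)*(W + W²) (s(W) = (-157 + W)*(W + (W + 0)²) = (-157 + W)*(W + W²))
2250368 - s(11*(8 + 23)) = 2250368 - 11*(8 + 23)*(-157 + (11*(8 + 23))² - 1716*(8 + 23)) = 2250368 - 11*31*(-157 + (11*31)² - 1716*31) = 2250368 - 341*(-157 + 341² - 156*341) = 2250368 - 341*(-157 + 116281 - 53196) = 2250368 - 341*62928 = 2250368 - 1*21458448 = 2250368 - 21458448 = -19208080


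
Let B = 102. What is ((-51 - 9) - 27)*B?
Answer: -8874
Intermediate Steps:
((-51 - 9) - 27)*B = ((-51 - 9) - 27)*102 = (-60 - 27)*102 = -87*102 = -8874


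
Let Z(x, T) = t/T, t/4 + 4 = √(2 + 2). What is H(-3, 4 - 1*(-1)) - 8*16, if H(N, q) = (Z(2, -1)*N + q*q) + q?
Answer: -122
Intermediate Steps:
t = -8 (t = -16 + 4*√(2 + 2) = -16 + 4*√4 = -16 + 4*2 = -16 + 8 = -8)
Z(x, T) = -8/T
H(N, q) = q + q² + 8*N (H(N, q) = ((-8/(-1))*N + q*q) + q = ((-8*(-1))*N + q²) + q = (8*N + q²) + q = (q² + 8*N) + q = q + q² + 8*N)
H(-3, 4 - 1*(-1)) - 8*16 = ((4 - 1*(-1)) + (4 - 1*(-1))² + 8*(-3)) - 8*16 = ((4 + 1) + (4 + 1)² - 24) - 128 = (5 + 5² - 24) - 128 = (5 + 25 - 24) - 128 = 6 - 128 = -122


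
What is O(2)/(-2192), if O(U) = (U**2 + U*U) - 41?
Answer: 33/2192 ≈ 0.015055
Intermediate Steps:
O(U) = -41 + 2*U**2 (O(U) = (U**2 + U**2) - 41 = 2*U**2 - 41 = -41 + 2*U**2)
O(2)/(-2192) = (-41 + 2*2**2)/(-2192) = (-41 + 2*4)*(-1/2192) = (-41 + 8)*(-1/2192) = -33*(-1/2192) = 33/2192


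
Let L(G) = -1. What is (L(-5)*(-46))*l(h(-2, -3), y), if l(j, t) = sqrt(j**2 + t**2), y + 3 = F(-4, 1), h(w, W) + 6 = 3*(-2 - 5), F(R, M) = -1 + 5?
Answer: 46*sqrt(730) ≈ 1242.9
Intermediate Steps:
F(R, M) = 4
h(w, W) = -27 (h(w, W) = -6 + 3*(-2 - 5) = -6 + 3*(-7) = -6 - 21 = -27)
y = 1 (y = -3 + 4 = 1)
(L(-5)*(-46))*l(h(-2, -3), y) = (-1*(-46))*sqrt((-27)**2 + 1**2) = 46*sqrt(729 + 1) = 46*sqrt(730)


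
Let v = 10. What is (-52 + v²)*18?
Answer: 864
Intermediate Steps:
(-52 + v²)*18 = (-52 + 10²)*18 = (-52 + 100)*18 = 48*18 = 864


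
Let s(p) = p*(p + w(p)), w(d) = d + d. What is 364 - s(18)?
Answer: -608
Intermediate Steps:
w(d) = 2*d
s(p) = 3*p**2 (s(p) = p*(p + 2*p) = p*(3*p) = 3*p**2)
364 - s(18) = 364 - 3*18**2 = 364 - 3*324 = 364 - 1*972 = 364 - 972 = -608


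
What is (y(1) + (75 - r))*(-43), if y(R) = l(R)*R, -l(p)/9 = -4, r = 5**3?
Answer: 602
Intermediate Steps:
r = 125
l(p) = 36 (l(p) = -9*(-4) = 36)
y(R) = 36*R
(y(1) + (75 - r))*(-43) = (36*1 + (75 - 1*125))*(-43) = (36 + (75 - 125))*(-43) = (36 - 50)*(-43) = -14*(-43) = 602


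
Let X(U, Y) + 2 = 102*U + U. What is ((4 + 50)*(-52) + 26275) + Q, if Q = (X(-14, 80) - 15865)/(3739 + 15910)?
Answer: 461085774/19649 ≈ 23466.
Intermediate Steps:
X(U, Y) = -2 + 103*U (X(U, Y) = -2 + (102*U + U) = -2 + 103*U)
Q = -17309/19649 (Q = ((-2 + 103*(-14)) - 15865)/(3739 + 15910) = ((-2 - 1442) - 15865)/19649 = (-1444 - 15865)*(1/19649) = -17309*1/19649 = -17309/19649 ≈ -0.88091)
((4 + 50)*(-52) + 26275) + Q = ((4 + 50)*(-52) + 26275) - 17309/19649 = (54*(-52) + 26275) - 17309/19649 = (-2808 + 26275) - 17309/19649 = 23467 - 17309/19649 = 461085774/19649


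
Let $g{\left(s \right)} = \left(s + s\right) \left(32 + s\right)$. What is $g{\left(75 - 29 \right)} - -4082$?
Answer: $11258$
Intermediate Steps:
$g{\left(s \right)} = 2 s \left(32 + s\right)$
$g{\left(75 - 29 \right)} - -4082 = 2 \left(75 - 29\right) \left(32 + \left(75 - 29\right)\right) - -4082 = 2 \cdot 46 \left(32 + 46\right) + 4082 = 2 \cdot 46 \cdot 78 + 4082 = 7176 + 4082 = 11258$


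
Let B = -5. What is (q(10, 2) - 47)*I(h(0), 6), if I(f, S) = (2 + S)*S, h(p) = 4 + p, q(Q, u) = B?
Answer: -2496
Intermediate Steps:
q(Q, u) = -5
I(f, S) = S*(2 + S)
(q(10, 2) - 47)*I(h(0), 6) = (-5 - 47)*(6*(2 + 6)) = -312*8 = -52*48 = -2496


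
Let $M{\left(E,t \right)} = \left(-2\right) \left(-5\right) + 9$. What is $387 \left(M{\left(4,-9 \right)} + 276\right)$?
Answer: $114165$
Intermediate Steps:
$M{\left(E,t \right)} = 19$ ($M{\left(E,t \right)} = 10 + 9 = 19$)
$387 \left(M{\left(4,-9 \right)} + 276\right) = 387 \left(19 + 276\right) = 387 \cdot 295 = 114165$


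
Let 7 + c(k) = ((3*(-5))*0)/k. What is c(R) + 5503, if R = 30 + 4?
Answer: 5496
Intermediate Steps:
R = 34
c(k) = -7 (c(k) = -7 + ((3*(-5))*0)/k = -7 + (-15*0)/k = -7 + 0/k = -7 + 0 = -7)
c(R) + 5503 = -7 + 5503 = 5496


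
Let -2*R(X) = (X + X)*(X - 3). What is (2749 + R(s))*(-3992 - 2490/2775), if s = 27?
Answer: -1551979286/185 ≈ -8.3891e+6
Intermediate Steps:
R(X) = -X*(-3 + X) (R(X) = -(X + X)*(X - 3)/2 = -2*X*(-3 + X)/2 = -X*(-3 + X))
(2749 + R(s))*(-3992 - 2490/2775) = (2749 + 27*(3 - 1*27))*(-3992 - 2490/2775) = (2749 + 27*(3 - 27))*(-3992 - 2490*1/2775) = (2749 + 27*(-24))*(-3992 - 166/185) = (2749 - 648)*(-738686/185) = 2101*(-738686/185) = -1551979286/185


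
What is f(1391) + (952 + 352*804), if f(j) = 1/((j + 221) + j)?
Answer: 852731881/3003 ≈ 2.8396e+5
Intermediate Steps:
f(j) = 1/(221 + 2*j) (f(j) = 1/((221 + j) + j) = 1/(221 + 2*j))
f(1391) + (952 + 352*804) = 1/(221 + 2*1391) + (952 + 352*804) = 1/(221 + 2782) + (952 + 283008) = 1/3003 + 283960 = 852731881/3003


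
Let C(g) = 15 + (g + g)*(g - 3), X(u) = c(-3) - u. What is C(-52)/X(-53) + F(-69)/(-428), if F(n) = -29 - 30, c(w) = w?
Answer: 245753/2140 ≈ 114.84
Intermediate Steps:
F(n) = -59
X(u) = -3 - u
C(g) = 15 + 2*g*(-3 + g) (C(g) = 15 + (2*g)*(-3 + g) = 15 + 2*g*(-3 + g))
C(-52)/X(-53) + F(-69)/(-428) = (15 - 6*(-52) + 2*(-52)**2)/(-3 - 1*(-53)) - 59/(-428) = (15 + 312 + 2*2704)/(-3 + 53) - 59*(-1/428) = (15 + 312 + 5408)/50 + 59/428 = 5735*(1/50) + 59/428 = 1147/10 + 59/428 = 245753/2140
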